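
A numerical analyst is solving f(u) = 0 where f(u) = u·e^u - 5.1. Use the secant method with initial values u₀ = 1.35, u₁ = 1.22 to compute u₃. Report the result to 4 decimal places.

1.3381

f(1.35) = 0.107524, f(1.22) = -0.967631
u₂ = 1.220000 − (-0.967631)·(1.220000 − 1.350000) / (-0.967631 − 0.107524) = 1.220000 − (0.125792)/(-1.075155) = 1.336999
f(1.336999) = -0.009244
u₃ = 1.336999 − (-0.009244)·(1.336999 − 1.220000) / (-0.009244 − (-0.967631)) = 1.336999 − (-0.001081)/(0.958387) = 1.338127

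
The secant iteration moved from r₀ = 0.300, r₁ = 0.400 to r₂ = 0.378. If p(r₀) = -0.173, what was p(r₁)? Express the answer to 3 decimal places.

The secant line through (0.300, -0.173) and (0.400, p(r₁)) crosses zero at r₂ = 0.378.
So (0.300, -0.173), (0.400, p(r₁)), (0.378, 0) are collinear:
p(r₁) = -0.173 · (0.400 − 0.378) / (0.300 − 0.378) = -0.173 · (0.02200)/(-0.07800) = 0.04879

0.049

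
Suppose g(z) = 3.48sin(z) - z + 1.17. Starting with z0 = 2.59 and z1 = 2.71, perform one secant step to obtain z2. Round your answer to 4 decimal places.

g(2.59) = 0.403674, g(2.71) = -0.084254
z2 = 2.710000 − (-0.084254)·(2.710000 − 2.590000) / (-0.084254 − 0.403674) = 2.710000 − (-0.010110)/(-0.487928) = 2.689279

2.6893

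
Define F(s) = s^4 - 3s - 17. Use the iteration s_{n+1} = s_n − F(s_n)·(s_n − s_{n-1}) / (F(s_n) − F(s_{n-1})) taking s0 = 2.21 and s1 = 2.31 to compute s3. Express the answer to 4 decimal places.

2.2044

F(2.21) = 0.224433, F(2.31) = 4.543963
s2 = 2.310000 − 4.543963·(2.310000 − 2.210000) / (4.543963 − 0.224433) = 2.310000 − (0.454396)/(4.319530) = 2.204804
F(2.204804) = 0.016480
s3 = 2.204804 − 0.016480·(2.204804 − 2.310000) / (0.016480 − 4.543963) = 2.204804 − (-0.001734)/(-4.527483) = 2.204421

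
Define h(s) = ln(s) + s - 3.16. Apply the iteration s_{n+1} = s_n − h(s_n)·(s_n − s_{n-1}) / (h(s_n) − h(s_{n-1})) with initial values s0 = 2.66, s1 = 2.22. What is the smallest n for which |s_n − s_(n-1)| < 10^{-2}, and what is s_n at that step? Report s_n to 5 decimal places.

h(2.66) = 0.4783261, h(2.22) = -0.1424928
s2 = 2.2200000 − (-0.1424928)·(-0.4400000)/(-0.6208189) = 2.3209905;  |Δ| = 0.1009905
h(2.3209905) = 0.0029846
s3 = 2.3209905 − 0.0029846·(0.1009905)/(0.1454774) = 2.3189186;  |Δ| = 0.0020719
|s3 − s2| = 0.0020719 < 10^{-2}

n = 3, s_n = 2.31892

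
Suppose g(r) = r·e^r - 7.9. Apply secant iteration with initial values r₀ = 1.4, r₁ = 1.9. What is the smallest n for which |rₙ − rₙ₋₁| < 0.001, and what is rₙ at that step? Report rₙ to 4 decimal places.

n = 5, rₙ = 1.5981

g(1.4) = -2.222720, g(1.9) = 4.803199
r₂ = 1.900000 − 4.803199·(0.500000)/(7.025919) = 1.558180;  |Δ| = 0.341820
g(1.558180) = -0.498383
r₃ = 1.558180 − (-0.498383)·(-0.341820)/(-5.301582) = 1.590313;  |Δ| = 0.032133
g(1.590313) = -0.099059
r₄ = 1.590313 − (-0.099059)·(0.032133)/(0.399324) = 1.598285;  |Δ| = 0.007971
g(1.598285) = 0.002786
r₅ = 1.598285 − 0.002786·(0.007971)/(0.101846) = 1.598066;  |Δ| = 0.000218
|r₅ − r₄| = 0.000218 < 0.001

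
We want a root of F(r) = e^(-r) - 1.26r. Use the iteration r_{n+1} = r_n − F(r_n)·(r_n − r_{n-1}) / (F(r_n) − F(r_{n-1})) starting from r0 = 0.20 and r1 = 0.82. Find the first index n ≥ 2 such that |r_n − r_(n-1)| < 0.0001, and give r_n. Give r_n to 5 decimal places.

F(0.20) = 0.5667308, F(0.82) = -0.5927683
r2 = 0.8200000 − (-0.5927683)·(0.6200000)/(-1.1594991) = 0.5030387;  |Δ| = 0.3169613
F(0.5030387) = -0.0291383
r3 = 0.5030387 − (-0.0291383)·(-0.3169613)/(0.5636300) = 0.4866525;  |Δ| = 0.0163861
F(0.4866525) = 0.0014984
r4 = 0.4866525 − 0.0014984·(-0.0163861)/(0.0306367) = 0.4874539;  |Δ| = 0.0008014
F(0.4874539) = -0.0000038
r5 = 0.4874539 − (-0.0000038)·(0.0008014)/(-0.0015022) = 0.4874519;  |Δ| = 0.0000020
|r5 − r4| = 0.0000020 < 0.0001

n = 5, r_n = 0.48745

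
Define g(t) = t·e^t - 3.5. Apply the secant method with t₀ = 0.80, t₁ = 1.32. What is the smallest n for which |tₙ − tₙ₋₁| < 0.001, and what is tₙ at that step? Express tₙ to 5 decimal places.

g(0.80) = -1.7195673, g(1.32) = 1.4413162
t₂ = 1.3200000 − 1.4413162·(0.5200000)/(3.1608835) = 1.0828877;  |Δ| = 0.2371123
g(1.0828877) = -0.3020214
t₃ = 1.0828877 − (-0.3020214)·(-0.2371123)/(-1.7433376) = 1.1239658;  |Δ| = 0.0410781
g(1.1239658) = -0.0415204
t₄ = 1.1239658 − (-0.0415204)·(0.0410781)/(0.2605010) = 1.1305131;  |Δ| = 0.0065473
g(1.1305131) = 0.0014762
t₅ = 1.1305131 − 0.0014762·(0.0065473)/(0.0429966) = 1.1302883;  |Δ| = 0.0002248
|t₅ − t₄| = 0.0002248 < 0.001

n = 5, tₙ = 1.13029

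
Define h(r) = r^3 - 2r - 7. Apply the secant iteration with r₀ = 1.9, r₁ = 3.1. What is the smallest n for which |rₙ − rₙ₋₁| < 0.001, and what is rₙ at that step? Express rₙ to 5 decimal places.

h(1.9) = -3.9410000, h(3.1) = 16.5910000
r₂ = 3.1000000 − 16.5910000·(1.2000000)/(20.5320000) = 2.1303331;  |Δ| = 0.9696669
h(2.1303331) = -1.5925343
r₃ = 2.1303331 − (-1.5925343)·(-0.9696669)/(-18.1835343) = 2.2152576;  |Δ| = 0.0849245
h(2.2152576) = -0.5594342
r₄ = 2.2152576 − (-0.5594342)·(0.0849245)/(1.0331001) = 2.2612451;  |Δ| = 0.0459875
h(2.2612451) = 0.0397752
r₅ = 2.2612451 − 0.0397752·(0.0459875)/(0.5992095) = 2.2581925;  |Δ| = 0.0030526
h(2.2581925) = -0.0008827
r₆ = 2.2581925 − (-0.0008827)·(-0.0030526)/(-0.0406579) = 2.2582588;  |Δ| = 0.0000663
|r₆ − r₅| = 0.0000663 < 0.001

n = 6, rₙ = 2.25826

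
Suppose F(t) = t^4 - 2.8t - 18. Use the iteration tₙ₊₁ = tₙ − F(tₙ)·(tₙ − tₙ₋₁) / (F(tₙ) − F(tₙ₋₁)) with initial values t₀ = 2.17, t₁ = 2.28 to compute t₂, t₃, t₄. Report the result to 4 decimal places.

2.2161, 2.2181, 2.2182

F(2.17) = -1.902261, F(2.28) = 2.639363
t₂ = 2.280000 − 2.639363·(2.280000 − 2.170000) / (2.639363 − (-1.902261)) = 2.280000 − (0.290330)/(4.541623) = 2.216074
F(2.216074) = -0.087262
t₃ = 2.216074 − (-0.087262)·(2.216074 − 2.280000) / (-0.087262 − 2.639363) = 2.216074 − (0.005578)/(-2.726625) = 2.218119
F(2.218119) = -0.003805
t₄ = 2.218119 − (-0.003805)·(2.218119 − 2.216074) / (-0.003805 − (-0.087262)) = 2.218119 − (-0.000008)/(0.083457) = 2.218213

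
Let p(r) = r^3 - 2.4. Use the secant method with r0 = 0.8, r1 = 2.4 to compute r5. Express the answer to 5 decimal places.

1.33190

p(0.8) = -1.8880000, p(2.4) = 11.4240000
r2 = 2.4000000 − 11.4240000·(2.4000000 − 0.8000000) / (11.4240000 − (-1.8880000)) = 2.4000000 − (18.2784000)/(13.3120000) = 1.0269231
p(1.0269231) = -1.3170367
r3 = 1.0269231 − (-1.3170367)·(1.0269231 − 2.4000000) / (-1.3170367 − 11.4240000) = 1.0269231 − (1.8083927)/(-12.7410367) = 1.1688576
p(1.1688576) = -0.8030740
r4 = 1.1688576 − (-0.8030740)·(1.1688576 − 1.0269231) / (-0.8030740 − (-1.3170367)) = 1.1688576 − (-0.1139839)/(0.5139627) = 1.3906323
p(1.3906323) = 0.2892854
r5 = 1.3906323 − 0.2892854·(1.3906323 − 1.1688576) / (0.2892854 − (-0.8030740)) = 1.3906323 − (0.0641562)/(1.0923594) = 1.3319005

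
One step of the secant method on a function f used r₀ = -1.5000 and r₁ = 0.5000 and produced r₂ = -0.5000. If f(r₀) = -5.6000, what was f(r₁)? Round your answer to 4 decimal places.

5.6000

The secant line through (-1.5000, -5.6000) and (0.5000, f(r₁)) crosses zero at r₂ = -0.5000.
So (-1.5000, -5.6000), (0.5000, f(r₁)), (-0.5000, 0) are collinear:
f(r₁) = -5.6000 · (0.5000 − (-0.5000)) / (-1.5000 − (-0.5000)) = -5.6000 · (1.000000)/(-1.000000) = 5.600000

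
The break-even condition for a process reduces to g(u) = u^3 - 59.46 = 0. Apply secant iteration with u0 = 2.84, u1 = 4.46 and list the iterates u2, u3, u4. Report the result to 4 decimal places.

3.7398, 3.8813, 3.9040

g(2.84) = -36.553696, g(4.46) = 29.256536
u2 = 4.460000 − 29.256536·(4.460000 − 2.840000) / (29.256536 − (-36.553696)) = 4.460000 − (47.395588)/(65.810232) = 3.739814
g(3.739814) = -7.154168
u3 = 3.739814 − (-7.154168)·(3.739814 − 4.460000) / (-7.154168 − 29.256536) = 3.739814 − (5.152330)/(-36.410704) = 3.881320
g(3.881320) = -0.989283
u4 = 3.881320 − (-0.989283)·(3.881320 − 3.739814) / (-0.989283 − (-7.154168)) = 3.881320 − (-0.139989)/(6.164885) = 3.904028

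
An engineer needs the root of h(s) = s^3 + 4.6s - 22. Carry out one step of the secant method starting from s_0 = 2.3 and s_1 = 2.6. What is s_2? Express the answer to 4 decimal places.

h(2.3) = 0.747000, h(2.6) = 7.536000
s_2 = 2.600000 − 7.536000·(2.600000 − 2.300000) / (7.536000 − 0.747000) = 2.600000 − (2.260800)/(6.789000) = 2.266991

2.2670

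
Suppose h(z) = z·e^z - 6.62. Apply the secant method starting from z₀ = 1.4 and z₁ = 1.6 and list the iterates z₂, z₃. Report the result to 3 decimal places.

1.484, 1.490

h(1.4) = -0.94272, h(1.6) = 1.30485
z₂ = 1.60000 − 1.30485·(1.60000 − 1.40000) / (1.30485 − (-0.94272)) = 1.60000 − (0.26097)/(2.24757) = 1.48389
h(1.48389) = -0.07597
z₃ = 1.48389 − (-0.07597)·(1.48389 − 1.60000) / (-0.07597 − 1.30485) = 1.48389 − (0.00882)/(-1.38082) = 1.49028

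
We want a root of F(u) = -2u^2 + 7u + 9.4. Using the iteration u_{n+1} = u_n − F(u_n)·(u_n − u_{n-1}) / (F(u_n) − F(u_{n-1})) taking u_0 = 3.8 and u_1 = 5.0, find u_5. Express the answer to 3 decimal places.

F(3.8) = 7.12000, F(5.0) = -5.60000
u_2 = 5.00000 − (-5.60000)·(5.00000 − 3.80000) / (-5.60000 − 7.12000) = 5.00000 − (-6.72000)/(-12.72000) = 4.47170
F(4.47170) = 0.70972
u_3 = 4.47170 − 0.70972·(4.47170 − 5.00000) / (0.70972 − (-5.60000)) = 4.47170 − (-0.37495)/(6.30972) = 4.53112
F(4.53112) = 0.05572
u_4 = 4.53112 − 0.05572·(4.53112 − 4.47170) / (0.05572 − 0.70972) = 4.53112 − (0.00331)/(-0.65399) = 4.53618
F(4.53618) = -0.00065
u_5 = 4.53618 − (-0.00065)·(4.53618 − 4.53112) / (-0.00065 − 0.05572) = 4.53618 − (0.00000)/(-0.05638) = 4.53613

4.536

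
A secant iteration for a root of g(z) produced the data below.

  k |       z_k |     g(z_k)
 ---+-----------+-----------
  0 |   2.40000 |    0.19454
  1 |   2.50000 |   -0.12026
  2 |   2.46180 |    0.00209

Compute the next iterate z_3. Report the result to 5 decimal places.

z_3 = 2.46180 − 0.00209·(2.46180 − 2.50000) / (0.00209 − (-0.12026))
   = 2.46180 − (-0.0000798)/(0.1223500) = 2.4624525

2.46245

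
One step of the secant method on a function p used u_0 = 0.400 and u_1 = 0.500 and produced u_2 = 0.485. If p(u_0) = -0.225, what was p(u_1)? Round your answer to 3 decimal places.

0.040

The secant line through (0.400, -0.225) and (0.500, p(u_1)) crosses zero at u_2 = 0.485.
So (0.400, -0.225), (0.500, p(u_1)), (0.485, 0) are collinear:
p(u_1) = -0.225 · (0.500 − 0.485) / (0.400 − 0.485) = -0.225 · (0.01500)/(-0.08500) = 0.03971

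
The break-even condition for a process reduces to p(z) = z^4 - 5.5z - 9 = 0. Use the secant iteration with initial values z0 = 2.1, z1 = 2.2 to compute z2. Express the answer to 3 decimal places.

p(2.1) = -1.10190, p(2.2) = 2.32560
z2 = 2.20000 − 2.32560·(2.20000 − 2.10000) / (2.32560 − (-1.10190)) = 2.20000 − (0.23256)/(3.42750) = 2.13215

2.132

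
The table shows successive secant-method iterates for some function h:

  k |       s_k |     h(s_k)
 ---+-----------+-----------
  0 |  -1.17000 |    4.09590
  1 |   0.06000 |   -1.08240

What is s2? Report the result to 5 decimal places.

s2 = 0.06000 − (-1.08240)·(0.06000 − (-1.17000)) / (-1.08240 − 4.09590)
   = 0.06000 − (-1.3313520)/(-5.1783000) = -0.1971021

-0.19710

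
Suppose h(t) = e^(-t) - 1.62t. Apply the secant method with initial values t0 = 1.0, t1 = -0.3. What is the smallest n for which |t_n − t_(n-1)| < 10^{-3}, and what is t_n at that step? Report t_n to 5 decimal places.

n = 5, t_n = 0.40976

h(1.0) = -1.2521206, h(-0.3) = 1.8358588
t2 = -0.3000000 − 1.8358588·(-1.3000000)/(3.0879794) = 0.4728732;  |Δ| = 0.7728732
h(0.4728732) = -0.1428455
t3 = 0.4728732 − (-0.1428455)·(0.7728732)/(-1.9787043) = 0.4170784;  |Δ| = 0.0557948
h(0.4170784) = -0.0166977
t4 = 0.4170784 − (-0.0166977)·(-0.0557948)/(0.1261478) = 0.4096930;  |Δ| = 0.0073853
h(0.4096930) = 0.0001513
t5 = 0.4096930 − 0.0001513·(-0.0073853)/(0.0168490) = 0.4097593;  |Δ| = 0.0000663
|t5 − t4| = 0.0000663 < 10^{-3}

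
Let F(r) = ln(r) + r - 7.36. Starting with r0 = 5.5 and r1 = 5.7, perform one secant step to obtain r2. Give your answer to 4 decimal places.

5.6317

F(5.5) = -0.155252, F(5.7) = 0.080466
r2 = 5.700000 − 0.080466·(5.700000 − 5.500000) / (0.080466 − (-0.155252)) = 5.700000 − (0.016093)/(0.235718) = 5.631727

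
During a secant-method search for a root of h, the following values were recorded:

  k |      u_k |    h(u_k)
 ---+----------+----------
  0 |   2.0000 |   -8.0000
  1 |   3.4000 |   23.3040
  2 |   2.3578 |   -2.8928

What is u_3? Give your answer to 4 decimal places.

u_3 = 2.3578 − (-2.8928)·(2.3578 − 3.4000) / (-2.8928 − 23.3040)
   = 2.3578 − (3.014876)/(-26.196800) = 2.472886

2.4729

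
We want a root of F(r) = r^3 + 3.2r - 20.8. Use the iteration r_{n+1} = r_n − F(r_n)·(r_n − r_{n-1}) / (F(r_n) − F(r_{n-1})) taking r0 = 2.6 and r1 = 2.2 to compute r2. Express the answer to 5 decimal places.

F(2.6) = 5.0960000, F(2.2) = -3.1120000
r2 = 2.2000000 − (-3.1120000)·(2.2000000 − 2.6000000) / (-3.1120000 − 5.0960000) = 2.2000000 − (1.2448000)/(-8.2080000) = 2.3516569

2.35166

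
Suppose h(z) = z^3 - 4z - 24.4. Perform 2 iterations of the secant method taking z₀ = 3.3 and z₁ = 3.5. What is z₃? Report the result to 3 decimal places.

3.357

h(3.3) = -1.66300, h(3.5) = 4.47500
z₂ = 3.50000 − 4.47500·(3.50000 − 3.30000) / (4.47500 − (-1.66300)) = 3.50000 − (0.89500)/(6.13800) = 3.35419
h(3.35419) = -0.08023
z₃ = 3.35419 − (-0.08023)·(3.35419 − 3.50000) / (-0.08023 − 4.47500) = 3.35419 − (0.01170)/(-4.55523) = 3.35676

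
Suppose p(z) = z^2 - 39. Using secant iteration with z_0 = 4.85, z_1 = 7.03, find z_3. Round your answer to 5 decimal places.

6.23951

p(4.85) = -15.4775000, p(7.03) = 10.4209000
z_2 = 7.0300000 − 10.4209000·(7.0300000 − 4.8500000) / (10.4209000 − (-15.4775000)) = 7.0300000 − (22.7175620)/(25.8984000) = 6.1528199
p(6.1528199) = -1.1428077
z_3 = 6.1528199 − (-1.1428077)·(6.1528199 − 7.0300000) / (-1.1428077 − 10.4209000) = 6.1528199 − (1.0024482)/(-11.5637077) = 6.2395090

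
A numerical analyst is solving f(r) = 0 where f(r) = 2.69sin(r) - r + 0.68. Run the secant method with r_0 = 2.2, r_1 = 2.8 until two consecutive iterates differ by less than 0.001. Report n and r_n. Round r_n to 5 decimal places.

n = 5, r_n = 2.43220

f(2.2) = 0.6548553, f(2.8) = -1.2188819
r_2 = 2.8000000 − (-1.2188819)·(0.6000000)/(-1.8737372) = 2.4096949;  |Δ| = 0.3903051
f(2.4096949) = 0.0679852
r_3 = 2.4096949 − 0.0679852·(-0.3903051)/(1.2868670) = 2.4303147;  |Δ| = 0.0206198
f(2.4303147) = 0.0057236
r_4 = 2.4303147 − 0.0057236·(0.0206198)/(-0.0622616) = 2.4322103;  |Δ| = 0.0018955
f(2.4322103) = -0.0000377
r_5 = 2.4322103 − (-0.0000377)·(0.0018955)/(-0.0057613) = 2.4321979;  |Δ| = 0.0000124
|r_5 − r_4| = 0.0000124 < 0.001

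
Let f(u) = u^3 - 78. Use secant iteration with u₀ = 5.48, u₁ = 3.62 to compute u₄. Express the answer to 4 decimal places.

f(5.48) = 86.566592, f(3.62) = -30.562072
u₂ = 3.620000 − (-30.562072)·(3.620000 − 5.480000) / (-30.562072 − 86.566592) = 3.620000 − (56.845454)/(-117.128664) = 4.105325
f(4.105325) = -8.810118
u₃ = 4.105325 − (-8.810118)·(4.105325 − 3.620000) / (-8.810118 − (-30.562072)) = 4.105325 − (-4.275769)/(21.751954) = 4.301894
f(4.301894) = 1.612123
u₄ = 4.301894 − 1.612123·(4.301894 − 4.105325) / (1.612123 − (-8.810118)) = 4.301894 − (0.316894)/(10.422241) = 4.271489

4.2715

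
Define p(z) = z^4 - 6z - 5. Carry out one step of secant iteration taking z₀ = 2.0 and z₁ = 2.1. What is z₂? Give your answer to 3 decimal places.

2.035

p(2.0) = -1.00000, p(2.1) = 1.84810
z₂ = 2.10000 − 1.84810·(2.10000 − 2.00000) / (1.84810 − (-1.00000)) = 2.10000 − (0.18481)/(2.84810) = 2.03511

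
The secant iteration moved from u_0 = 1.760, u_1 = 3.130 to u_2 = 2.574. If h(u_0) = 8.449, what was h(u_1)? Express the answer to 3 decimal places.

The secant line through (1.760, 8.449) and (3.130, h(u_1)) crosses zero at u_2 = 2.574.
So (1.760, 8.449), (3.130, h(u_1)), (2.574, 0) are collinear:
h(u_1) = 8.449 · (3.130 − 2.574) / (1.760 − 2.574) = 8.449 · (0.55600)/(-0.81400) = -5.77106

-5.771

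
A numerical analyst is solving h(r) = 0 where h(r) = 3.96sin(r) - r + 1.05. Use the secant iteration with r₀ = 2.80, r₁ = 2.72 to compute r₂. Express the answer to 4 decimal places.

2.7094

h(2.80) = -0.423447, h(2.72) = -0.049512
r₂ = 2.720000 − (-0.049512)·(2.720000 − 2.800000) / (-0.049512 − (-0.423447)) = 2.720000 − (0.003961)/(0.373935) = 2.709407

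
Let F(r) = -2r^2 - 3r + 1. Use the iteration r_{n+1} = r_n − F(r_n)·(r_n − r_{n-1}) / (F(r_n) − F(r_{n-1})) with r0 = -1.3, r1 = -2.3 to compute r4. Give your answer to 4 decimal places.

-1.7823

F(-1.3) = 1.520000, F(-2.3) = -2.680000
r2 = -2.300000 − (-2.680000)·(-2.300000 − (-1.300000)) / (-2.680000 − 1.520000) = -2.300000 − (2.680000)/(-4.200000) = -1.661905
F(-1.661905) = 0.461859
r3 = -1.661905 − 0.461859·(-1.661905 − (-2.300000)) / (0.461859 − (-2.680000)) = -1.661905 − (0.294710)/(3.141859) = -1.755706
F(-1.755706) = 0.102111
r4 = -1.755706 − 0.102111·(-1.755706 − (-1.661905)) / (0.102111 − 0.461859) = -1.755706 − (-0.009578)/(-0.359749) = -1.782331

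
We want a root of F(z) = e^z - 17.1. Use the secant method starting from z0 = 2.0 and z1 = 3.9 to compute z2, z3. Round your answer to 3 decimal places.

2.439, 2.656

F(2.0) = -9.71094, F(3.9) = 32.30245
z2 = 3.90000 − 32.30245·(3.90000 − 2.00000) / (32.30245 − (-9.71094)) = 3.90000 − (61.37465)/(42.01339) = 2.43916
F(2.43916) = -5.63654
z3 = 2.43916 − (-5.63654)·(2.43916 − 3.90000) / (-5.63654 − 32.30245) = 2.43916 − (8.23406)/(-37.93899) = 2.65620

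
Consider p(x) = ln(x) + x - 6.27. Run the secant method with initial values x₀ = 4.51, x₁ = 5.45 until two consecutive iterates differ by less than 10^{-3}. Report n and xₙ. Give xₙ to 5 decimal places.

n = 4, xₙ = 4.71851

p(4.51) = -0.2537028, p(5.45) = 0.8756156
x₂ = 5.4500000 − 0.8756156·(0.9400000)/(1.1293185) = 4.7211722;  |Δ| = 0.7288278
p(4.7211722) = 0.0032293
x₃ = 4.7211722 − 0.0032293·(-0.7288278)/(-0.8723863) = 4.7184743;  |Δ| = 0.0026979
p(4.7184743) = -0.0000402
x₄ = 4.7184743 − (-0.0000402)·(-0.0026979)/(-0.0032695) = 4.7185075;  |Δ| = 0.0000332
|x₄ − x₃| = 0.0000332 < 10^{-3}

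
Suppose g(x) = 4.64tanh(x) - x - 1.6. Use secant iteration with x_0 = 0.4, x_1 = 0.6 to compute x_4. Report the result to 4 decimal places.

0.4835

g(0.4) = -0.237037, g(0.6) = 0.291910
x_2 = 0.600000 − 0.291910·(0.600000 − 0.400000) / (0.291910 − (-0.237037)) = 0.600000 − (0.058382)/(0.528947) = 0.489626
g(0.489626) = 0.016561
x_3 = 0.489626 − 0.016561·(0.489626 − 0.600000) / (0.016561 − 0.291910) = 0.489626 − (-0.001828)/(-0.275349) = 0.482988
g(0.482988) = -0.001330
x_4 = 0.482988 − (-0.001330)·(0.482988 − 0.489626) / (-0.001330 − 0.016561) = 0.482988 − (0.000009)/(-0.017891) = 0.483481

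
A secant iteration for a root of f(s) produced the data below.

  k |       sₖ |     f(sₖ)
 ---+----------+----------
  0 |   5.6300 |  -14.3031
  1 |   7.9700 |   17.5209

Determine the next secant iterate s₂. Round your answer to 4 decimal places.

s₂ = 7.9700 − 17.5209·(7.9700 − 5.6300) / (17.5209 − (-14.3031))
   = 7.9700 − (40.998906)/(31.824000) = 6.681699

6.6817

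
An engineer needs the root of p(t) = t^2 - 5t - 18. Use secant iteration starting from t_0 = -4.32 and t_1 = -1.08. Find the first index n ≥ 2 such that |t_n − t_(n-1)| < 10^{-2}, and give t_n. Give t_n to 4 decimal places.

n = 5, t_n = -2.4244

p(-4.32) = 22.262400, p(-1.08) = -11.433600
t_2 = -1.080000 − (-11.433600)·(3.240000)/(-33.696000) = -2.179385;  |Δ| = 1.099385
p(-2.179385) = -2.353360
t_3 = -2.179385 − (-2.353360)·(-1.099385)/(9.080240) = -2.464316;  |Δ| = 0.284932
p(-2.464316) = 0.394435
t_4 = -2.464316 − 0.394435·(-0.284932)/(2.747795) = -2.423415;  |Δ| = 0.040901
p(-2.423415) = -0.009981
t_5 = -2.423415 − (-0.009981)·(0.040901)/(-0.404416) = -2.424425;  |Δ| = 0.001009
|t_5 − t_4| = 0.001009 < 10^{-2}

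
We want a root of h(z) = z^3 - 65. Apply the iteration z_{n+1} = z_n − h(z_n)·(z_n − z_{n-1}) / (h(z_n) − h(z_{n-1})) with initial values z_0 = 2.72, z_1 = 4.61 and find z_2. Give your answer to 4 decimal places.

h(2.72) = -44.876352, h(4.61) = 32.972181
z_2 = 4.610000 − 32.972181·(4.610000 − 2.720000) / (32.972181 − (-44.876352)) = 4.610000 − (62.317422)/(77.848533) = 3.809504

3.8095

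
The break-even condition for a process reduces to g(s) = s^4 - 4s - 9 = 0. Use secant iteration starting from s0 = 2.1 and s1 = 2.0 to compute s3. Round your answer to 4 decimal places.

g(2.1) = 2.048100, g(2.0) = -1.000000
s2 = 2.000000 − (-1.000000)·(2.000000 − 2.100000) / (-1.000000 − 2.048100) = 2.000000 − (0.100000)/(-3.048100) = 2.032807
g(2.032807) = -0.055280
s3 = 2.032807 − (-0.055280)·(2.032807 − 2.000000) / (-0.055280 − (-1.000000)) = 2.032807 − (-0.001814)/(0.944720) = 2.034727

2.0347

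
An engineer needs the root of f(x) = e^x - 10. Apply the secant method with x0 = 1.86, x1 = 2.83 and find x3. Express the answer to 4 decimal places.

2.2750

f(1.86) = -3.576263, f(2.83) = 6.945461
x2 = 2.830000 − 6.945461·(2.830000 − 1.860000) / (6.945461 − (-3.576263)) = 2.830000 − (6.737097)/(10.521724) = 2.189696
f(2.189696) = -1.067499
x3 = 2.189696 − (-1.067499)·(2.189696 − 2.830000) / (-1.067499 − 6.945461) = 2.189696 − (0.683523)/(-8.012959) = 2.274999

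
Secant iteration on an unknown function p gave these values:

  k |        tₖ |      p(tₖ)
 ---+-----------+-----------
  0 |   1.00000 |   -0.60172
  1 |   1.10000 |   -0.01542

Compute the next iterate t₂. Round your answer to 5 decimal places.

t₂ = 1.10000 − (-0.01542)·(1.10000 − 1.00000) / (-0.01542 − (-0.60172))
   = 1.10000 − (-0.0015420)/(0.5863000) = 1.1026301

1.10263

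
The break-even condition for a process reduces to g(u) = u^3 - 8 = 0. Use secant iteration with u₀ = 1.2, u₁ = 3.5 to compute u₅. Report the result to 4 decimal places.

1.9914

g(1.2) = -6.272000, g(3.5) = 34.875000
u₂ = 3.500000 − 34.875000·(3.500000 − 1.200000) / (34.875000 − (-6.272000)) = 3.500000 − (80.212500)/(41.147000) = 1.550587
g(1.550587) = -4.271893
u₃ = 1.550587 − (-4.271893)·(1.550587 − 3.500000) / (-4.271893 − 34.875000) = 1.550587 − (8.327684)/(-39.146893) = 1.763316
g(1.763316) = -2.517351
u₄ = 1.763316 − (-2.517351)·(1.763316 − 1.550587) / (-2.517351 − (-4.271893)) = 1.763316 − (-0.535514)/(1.754543) = 2.068532
g(2.068532) = 0.850881
u₅ = 2.068532 − 0.850881·(2.068532 − 1.763316) / (0.850881 − (-2.517351)) = 2.068532 − (0.259702)/(3.368232) = 1.991428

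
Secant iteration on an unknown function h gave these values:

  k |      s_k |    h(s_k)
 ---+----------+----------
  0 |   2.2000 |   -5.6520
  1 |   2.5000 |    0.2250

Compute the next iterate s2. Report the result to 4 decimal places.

2.4885

s2 = 2.5000 − 0.2250·(2.5000 − 2.2000) / (0.2250 − (-5.6520))
   = 2.5000 − (0.067500)/(5.877000) = 2.488515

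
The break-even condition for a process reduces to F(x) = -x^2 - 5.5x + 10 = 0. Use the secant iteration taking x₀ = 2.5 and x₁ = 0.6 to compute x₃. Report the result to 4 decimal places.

1.4525

F(2.5) = -10.000000, F(0.6) = 6.340000
x₂ = 0.600000 − 6.340000·(0.600000 − 2.500000) / (6.340000 − (-10.000000)) = 0.600000 − (-12.046000)/(16.340000) = 1.337209
F(1.337209) = 0.857220
x₃ = 1.337209 − 0.857220·(1.337209 − 0.600000) / (0.857220 − 6.340000) = 1.337209 − (0.631951)/(-5.482780) = 1.452470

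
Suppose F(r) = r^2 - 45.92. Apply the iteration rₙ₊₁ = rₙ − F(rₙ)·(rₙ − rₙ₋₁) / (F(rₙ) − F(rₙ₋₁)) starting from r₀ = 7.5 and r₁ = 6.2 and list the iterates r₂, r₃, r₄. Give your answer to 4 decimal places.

F(7.5) = 10.330000, F(6.2) = -7.480000
r₂ = 6.200000 − (-7.480000)·(6.200000 − 7.500000) / (-7.480000 − 10.330000) = 6.200000 − (9.724000)/(-17.810000) = 6.745985
F(6.745985) = -0.411681
r₃ = 6.745985 − (-0.411681)·(6.745985 − 6.200000) / (-0.411681 − (-7.480000)) = 6.745985 − (-0.224772)/(7.068319) = 6.777785
F(6.777785) = 0.018374
r₄ = 6.777785 − 0.018374·(6.777785 − 6.745985) / (0.018374 − (-0.411681)) = 6.777785 − (0.000584)/(0.430054) = 6.776427

6.7460, 6.7778, 6.7764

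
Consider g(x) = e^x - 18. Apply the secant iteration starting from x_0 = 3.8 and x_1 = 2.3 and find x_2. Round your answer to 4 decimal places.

2.6467

g(3.8) = 26.701184, g(2.3) = -8.025818
x_2 = 2.300000 − (-8.025818)·(2.300000 − 3.800000) / (-8.025818 − 26.701184) = 2.300000 − (12.038726)/(-34.727002) = 2.646668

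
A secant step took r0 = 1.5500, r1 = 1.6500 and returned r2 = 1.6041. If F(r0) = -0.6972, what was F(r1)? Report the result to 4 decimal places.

The secant line through (1.5500, -0.6972) and (1.6500, F(r1)) crosses zero at r2 = 1.6041.
So (1.5500, -0.6972), (1.6500, F(r1)), (1.6041, 0) are collinear:
F(r1) = -0.6972 · (1.6500 − 1.6041) / (1.5500 − 1.6041) = -0.6972 · (0.045900)/(-0.054100) = 0.591525

0.5915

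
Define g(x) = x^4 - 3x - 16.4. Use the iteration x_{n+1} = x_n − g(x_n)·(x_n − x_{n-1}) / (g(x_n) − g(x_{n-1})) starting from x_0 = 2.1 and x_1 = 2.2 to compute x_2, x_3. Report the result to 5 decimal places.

2.18843, 2.18916

g(2.1) = -3.2519000, g(2.2) = 0.4256000
x_2 = 2.2000000 − 0.4256000·(2.2000000 − 2.1000000) / (0.4256000 − (-3.2519000)) = 2.2000000 − (0.0425600)/(3.6775000) = 2.1884269
g(2.1884269) = -0.0287255
x_3 = 2.1884269 − (-0.0287255)·(2.1884269 − 2.2000000) / (-0.0287255 − 0.4256000) = 2.1884269 − (0.0003324)/(-0.4543255) = 2.1891586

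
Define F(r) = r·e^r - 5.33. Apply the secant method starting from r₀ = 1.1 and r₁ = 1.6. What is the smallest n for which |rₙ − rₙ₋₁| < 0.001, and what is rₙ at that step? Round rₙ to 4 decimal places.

n = 5, rₙ = 1.3634

F(1.1) = -2.025417, F(1.6) = 2.594852
r₂ = 1.600000 − 2.594852·(0.500000)/(4.620269) = 1.319188;  |Δ| = 0.280812
F(1.319188) = -0.395730
r₃ = 1.319188 − (-0.395730)·(-0.280812)/(-2.990581) = 1.356347;  |Δ| = 0.037159
F(1.356347) = -0.064682
r₄ = 1.356347 − (-0.064682)·(0.037159)/(0.331048) = 1.363607;  |Δ| = 0.007260
F(1.363607) = 0.002074
r₅ = 1.363607 − 0.002074·(0.007260)/(0.066756) = 1.363381;  |Δ| = 0.000226
|r₅ − r₄| = 0.000226 < 0.001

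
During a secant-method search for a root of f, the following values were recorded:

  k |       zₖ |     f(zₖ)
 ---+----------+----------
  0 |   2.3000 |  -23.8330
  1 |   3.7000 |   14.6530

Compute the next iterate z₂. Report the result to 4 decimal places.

3.1670

z₂ = 3.7000 − 14.6530·(3.7000 − 2.3000) / (14.6530 − (-23.8330))
   = 3.7000 − (20.514200)/(38.486000) = 3.166970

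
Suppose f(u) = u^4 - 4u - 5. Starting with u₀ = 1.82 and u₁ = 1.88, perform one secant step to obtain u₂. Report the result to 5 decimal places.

f(1.82) = -1.3080062, f(1.88) = -0.0280166
u₂ = 1.8800000 − (-0.0280166)·(1.8800000 − 1.8200000) / (-0.0280166 − (-1.3080062)) = 1.8800000 − (-0.0016810)/(1.2799896) = 1.8813133

1.88131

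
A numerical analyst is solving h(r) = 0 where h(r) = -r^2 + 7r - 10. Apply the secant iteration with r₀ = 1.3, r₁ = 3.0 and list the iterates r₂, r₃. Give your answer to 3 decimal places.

2.259, 1.851

h(1.3) = -2.59000, h(3.0) = 2.00000
r₂ = 3.00000 − 2.00000·(3.00000 − 1.30000) / (2.00000 − (-2.59000)) = 3.00000 − (3.40000)/(4.59000) = 2.25926
h(2.25926) = 0.71056
r₃ = 2.25926 − 0.71056·(2.25926 − 3.00000) / (0.71056 − 2.00000) = 2.25926 − (-0.52634)/(-1.28944) = 1.85106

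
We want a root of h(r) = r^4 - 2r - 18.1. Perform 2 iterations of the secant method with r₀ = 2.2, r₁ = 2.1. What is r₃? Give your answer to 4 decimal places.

2.1769

h(2.2) = 0.925600, h(2.1) = -2.851900
r₂ = 2.100000 − (-2.851900)·(2.100000 − 2.200000) / (-2.851900 − 0.925600) = 2.100000 − (0.285190)/(-3.777500) = 2.175497
h(2.175497) = -0.051718
r₃ = 2.175497 − (-0.051718)·(2.175497 − 2.100000) / (-0.051718 − (-2.851900)) = 2.175497 − (-0.003905)/(2.800182) = 2.176891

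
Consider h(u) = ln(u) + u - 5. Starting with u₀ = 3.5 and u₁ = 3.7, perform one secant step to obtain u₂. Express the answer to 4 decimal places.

3.6935

h(3.5) = -0.247237, h(3.7) = 0.008333
u₂ = 3.700000 − 0.008333·(3.700000 − 3.500000) / (0.008333 − (-0.247237)) = 3.700000 − (0.001667)/(0.255570) = 3.693479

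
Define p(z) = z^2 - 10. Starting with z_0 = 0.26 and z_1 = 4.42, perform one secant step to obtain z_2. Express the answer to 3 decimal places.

p(0.26) = -9.93240, p(4.42) = 9.53640
z_2 = 4.42000 − 9.53640·(4.42000 − 0.26000) / (9.53640 − (-9.93240)) = 4.42000 − (39.67142)/(19.46880) = 2.38231

2.382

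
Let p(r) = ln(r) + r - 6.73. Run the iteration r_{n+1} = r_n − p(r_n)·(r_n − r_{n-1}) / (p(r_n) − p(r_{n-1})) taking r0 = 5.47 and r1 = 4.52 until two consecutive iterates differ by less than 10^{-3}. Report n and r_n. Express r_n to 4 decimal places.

p(5.47) = 0.439279, p(4.52) = -0.701488
r2 = 4.520000 − (-0.701488)·(-0.950000)/(-1.140767) = 5.104180;  |Δ| = 0.584180
p(5.104180) = 0.004240
r3 = 5.104180 − 0.004240·(0.584180)/(0.705728) = 5.100670;  |Δ| = 0.003510
p(5.100670) = 0.000042
r4 = 5.100670 − 0.000042·(-0.003510)/(-0.004198) = 5.100635;  |Δ| = 0.000035
|r4 − r3| = 0.000035 < 10^{-3}

n = 4, r_n = 5.1006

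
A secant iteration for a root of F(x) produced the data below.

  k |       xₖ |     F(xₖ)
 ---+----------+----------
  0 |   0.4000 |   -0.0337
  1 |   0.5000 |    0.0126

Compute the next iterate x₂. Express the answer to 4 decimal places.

0.4728

x₂ = 0.5000 − 0.0126·(0.5000 − 0.4000) / (0.0126 − (-0.0337))
   = 0.5000 − (0.001260)/(0.046300) = 0.472786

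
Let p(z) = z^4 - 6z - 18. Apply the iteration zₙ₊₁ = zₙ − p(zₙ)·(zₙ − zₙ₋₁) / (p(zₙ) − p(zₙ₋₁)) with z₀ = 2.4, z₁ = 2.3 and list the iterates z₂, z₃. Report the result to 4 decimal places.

p(2.4) = 0.777600, p(2.3) = -3.815900
z₂ = 2.300000 − (-3.815900)·(2.300000 − 2.400000) / (-3.815900 − 0.777600) = 2.300000 − (0.381590)/(-4.593500) = 2.383072
p(2.383072) = -0.047039
z₃ = 2.383072 − (-0.047039)·(2.383072 − 2.300000) / (-0.047039 − (-3.815900)) = 2.383072 − (-0.003908)/(3.768861) = 2.384109

2.3831, 2.3841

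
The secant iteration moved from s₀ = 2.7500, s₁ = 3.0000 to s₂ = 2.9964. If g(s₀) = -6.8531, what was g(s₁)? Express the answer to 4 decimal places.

The secant line through (2.7500, -6.8531) and (3.0000, g(s₁)) crosses zero at s₂ = 2.9964.
So (2.7500, -6.8531), (3.0000, g(s₁)), (2.9964, 0) are collinear:
g(s₁) = -6.8531 · (3.0000 − 2.9964) / (2.7500 − 2.9964) = -6.8531 · (0.003600)/(-0.246400) = 0.100126

0.1001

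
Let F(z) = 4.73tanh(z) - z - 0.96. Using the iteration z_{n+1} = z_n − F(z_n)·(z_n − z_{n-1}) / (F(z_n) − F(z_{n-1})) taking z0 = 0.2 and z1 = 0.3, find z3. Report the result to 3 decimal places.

F(0.2) = -0.22641, F(0.3) = 0.11791
z2 = 0.30000 − 0.11791·(0.30000 − 0.20000) / (0.11791 − (-0.22641)) = 0.30000 − (0.01179)/(0.34432) = 0.26576
F(0.26576) = 0.00249
z3 = 0.26576 − 0.00249·(0.26576 − 0.30000) / (0.00249 − 0.11791) = 0.26576 − (-0.00009)/(-0.11542) = 0.26502

0.265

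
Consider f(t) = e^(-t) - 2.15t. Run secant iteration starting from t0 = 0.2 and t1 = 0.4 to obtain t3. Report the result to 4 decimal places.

0.3333

f(0.2) = 0.388731, f(0.4) = -0.189680
t2 = 0.400000 − (-0.189680)·(0.400000 − 0.200000) / (-0.189680 − 0.388731) = 0.400000 − (-0.037936)/(-0.578411) = 0.334413
f(0.334413) = -0.003231
t3 = 0.334413 − (-0.003231)·(0.334413 − 0.400000) / (-0.003231 − (-0.189680)) = 0.334413 − (0.000212)/(0.186449) = 0.333277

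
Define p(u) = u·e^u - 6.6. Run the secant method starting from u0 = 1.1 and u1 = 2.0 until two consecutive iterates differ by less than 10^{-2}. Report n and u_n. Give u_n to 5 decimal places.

n = 5, u_n = 1.48886

p(1.1) = -3.2954174, p(2.0) = 8.1781122
u2 = 2.0000000 − 8.1781122·(0.9000000)/(11.4735296) = 1.3584972;  |Δ| = 0.6415028
p(1.3584972) = -1.3149803
u3 = 1.3584972 − (-1.3149803)·(-0.6415028)/(-9.4930925) = 1.4473580;  |Δ| = 0.0888608
p(1.4473580) = -0.4460274
u4 = 1.4473580 − (-0.4460274)·(0.0888608)/(0.8689529) = 1.4929696;  |Δ| = 0.0456116
p(1.4929696) = 0.0441500
u5 = 1.4929696 − 0.0441500·(0.0456116)/(0.4901773) = 1.4888614;  |Δ| = 0.0041082
|u5 − u4| = 0.0041082 < 10^{-2}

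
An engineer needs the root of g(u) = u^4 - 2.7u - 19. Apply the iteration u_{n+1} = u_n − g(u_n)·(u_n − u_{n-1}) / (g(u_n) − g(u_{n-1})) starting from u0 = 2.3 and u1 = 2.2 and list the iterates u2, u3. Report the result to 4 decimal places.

g(2.3) = 2.774100, g(2.2) = -1.514400
u2 = 2.200000 − (-1.514400)·(2.200000 − 2.300000) / (-1.514400 − 2.774100) = 2.200000 − (0.151440)/(-4.288500) = 2.235313
g(2.235313) = -0.069090
u3 = 2.235313 − (-0.069090)·(2.235313 − 2.200000) / (-0.069090 − (-1.514400)) = 2.235313 − (-0.002440)/(1.445310) = 2.237001

2.2353, 2.2370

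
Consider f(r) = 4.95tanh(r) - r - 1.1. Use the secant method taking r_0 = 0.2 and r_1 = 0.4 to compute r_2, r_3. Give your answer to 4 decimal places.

0.2918, 0.2880

f(0.2) = -0.322992, f(0.4) = 0.380747
r_2 = 0.400000 − 0.380747·(0.400000 − 0.200000) / (0.380747 − (-0.322992)) = 0.400000 − (0.076149)/(0.703740) = 0.291793
f(0.291793) = 0.012939
r_3 = 0.291793 − 0.012939·(0.291793 − 0.400000) / (0.012939 − 0.380747) = 0.291793 − (-0.001400)/(-0.367808) = 0.287986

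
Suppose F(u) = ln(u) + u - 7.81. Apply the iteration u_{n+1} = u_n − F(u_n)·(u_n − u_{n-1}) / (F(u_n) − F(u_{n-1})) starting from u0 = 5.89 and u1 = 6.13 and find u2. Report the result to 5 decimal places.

F(5.89) = -0.1467440, F(6.13) = 0.1331947
u2 = 6.1300000 − 0.1331947·(6.1300000 − 5.8900000) / (0.1331947 − (-0.1467440)) = 6.1300000 − (0.0319667)/(0.2799388) = 6.0158081

6.01581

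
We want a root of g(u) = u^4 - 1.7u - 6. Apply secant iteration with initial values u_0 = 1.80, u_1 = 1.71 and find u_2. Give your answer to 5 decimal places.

g(1.80) = 1.4376000, g(1.71) = -0.3566392
u_2 = 1.7100000 − (-0.3566392)·(1.7100000 − 1.8000000) / (-0.3566392 − 1.4376000) = 1.7100000 − (0.0320975)/(-1.7942392) = 1.7278892

1.72789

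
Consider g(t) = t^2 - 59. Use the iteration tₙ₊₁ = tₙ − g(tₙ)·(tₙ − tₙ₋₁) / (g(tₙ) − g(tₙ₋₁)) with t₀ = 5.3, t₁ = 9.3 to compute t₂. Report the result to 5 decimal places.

7.41712

g(5.3) = -30.9100000, g(9.3) = 27.4900000
t₂ = 9.3000000 − 27.4900000·(9.3000000 − 5.3000000) / (27.4900000 − (-30.9100000)) = 9.3000000 − (109.9600000)/(58.4000000) = 7.4171233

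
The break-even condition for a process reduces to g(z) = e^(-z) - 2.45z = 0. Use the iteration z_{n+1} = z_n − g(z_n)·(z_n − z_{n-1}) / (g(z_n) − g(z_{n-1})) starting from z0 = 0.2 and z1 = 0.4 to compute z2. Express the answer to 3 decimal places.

g(0.2) = 0.32873, g(0.4) = -0.30968
z2 = 0.40000 − (-0.30968)·(0.40000 − 0.20000) / (-0.30968 − 0.32873) = 0.40000 − (-0.06194)/(-0.63841) = 0.30298

0.303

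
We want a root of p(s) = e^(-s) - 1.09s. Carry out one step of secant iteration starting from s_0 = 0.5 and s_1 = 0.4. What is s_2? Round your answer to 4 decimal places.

0.5356

p(0.5) = 0.061531, p(0.4) = 0.234320
s_2 = 0.400000 − 0.234320·(0.400000 − 0.500000) / (0.234320 − 0.061531) = 0.400000 − (-0.023432)/(0.172789) = 0.535610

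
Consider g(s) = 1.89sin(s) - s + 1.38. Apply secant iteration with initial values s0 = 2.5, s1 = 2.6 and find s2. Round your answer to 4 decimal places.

g(2.5) = 0.011112, g(2.6) = -0.245702
s2 = 2.600000 − (-0.245702)·(2.600000 − 2.500000) / (-0.245702 − 0.011112) = 2.600000 − (-0.024570)/(-0.256815) = 2.504327

2.5043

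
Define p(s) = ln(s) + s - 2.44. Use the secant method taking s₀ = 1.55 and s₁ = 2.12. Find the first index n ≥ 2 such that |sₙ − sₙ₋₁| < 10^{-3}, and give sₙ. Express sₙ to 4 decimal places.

n = 4, sₙ = 1.8337

p(1.55) = -0.451745, p(2.12) = 0.431416
s₂ = 2.120000 − 0.431416·(0.570000)/(0.883161) = 1.841560;  |Δ| = 0.278440
p(1.841560) = 0.012173
s₃ = 1.841560 − 0.012173·(-0.278440)/(-0.419243) = 1.833475;  |Δ| = 0.008085
p(1.833475) = -0.000311
s₄ = 1.833475 − (-0.000311)·(-0.008085)/(-0.012485) = 1.833677;  |Δ| = 0.000202
|s₄ − s₃| = 0.000202 < 10^{-3}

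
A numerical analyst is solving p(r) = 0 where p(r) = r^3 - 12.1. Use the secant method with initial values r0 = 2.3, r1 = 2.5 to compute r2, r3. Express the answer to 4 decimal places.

2.2961, 2.2958

p(2.3) = 0.067000, p(2.5) = 3.525000
r2 = 2.500000 − 3.525000·(2.500000 − 2.300000) / (3.525000 − 0.067000) = 2.500000 − (0.705000)/(3.458000) = 2.296125
p(2.296125) = 0.005606
r3 = 2.296125 − 0.005606·(2.296125 − 2.500000) / (0.005606 − 3.525000) = 2.296125 − (-0.001143)/(-3.519394) = 2.295800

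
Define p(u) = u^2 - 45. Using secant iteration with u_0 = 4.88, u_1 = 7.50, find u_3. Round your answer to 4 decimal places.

6.7016

p(4.88) = -21.185600, p(7.50) = 11.250000
u_2 = 7.500000 − 11.250000·(7.500000 − 4.880000) / (11.250000 − (-21.185600)) = 7.500000 − (29.475000)/(32.435600) = 6.591276
p(6.591276) = -1.555077
u_3 = 6.591276 − (-1.555077)·(6.591276 − 7.500000) / (-1.555077 − 11.250000) = 6.591276 − (1.413136)/(-12.805077) = 6.701634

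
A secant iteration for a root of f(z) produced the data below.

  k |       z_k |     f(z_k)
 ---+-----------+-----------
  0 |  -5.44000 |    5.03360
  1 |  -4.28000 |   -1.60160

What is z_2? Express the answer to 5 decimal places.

z_2 = -4.28000 − (-1.60160)·(-4.28000 − (-5.44000)) / (-1.60160 − 5.03360)
   = -4.28000 − (-1.8578560)/(-6.6352000) = -4.5600000

-4.56000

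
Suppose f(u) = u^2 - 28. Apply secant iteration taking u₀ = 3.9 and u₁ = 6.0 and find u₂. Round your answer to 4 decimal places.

f(3.9) = -12.790000, f(6.0) = 8.000000
u₂ = 6.000000 − 8.000000·(6.000000 − 3.900000) / (8.000000 − (-12.790000)) = 6.000000 − (16.800000)/(20.790000) = 5.191919

5.1919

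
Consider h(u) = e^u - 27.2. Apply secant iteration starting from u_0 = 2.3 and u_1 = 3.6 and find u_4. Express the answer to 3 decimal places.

h(2.3) = -17.22582, h(3.6) = 9.39823
u_2 = 3.60000 − 9.39823·(3.60000 − 2.30000) / (9.39823 − (-17.22582)) = 3.60000 − (12.21770)/(26.62405) = 3.14110
h(3.14110) = -4.07064
u_3 = 3.14110 − (-4.07064)·(3.14110 − 3.60000) / (-4.07064 − 9.39823) = 3.14110 − (1.86801)/(-13.46888) = 3.27979
h(3.27979) = -0.62972
u_4 = 3.27979 − (-0.62972)·(3.27979 − 3.14110) / (-0.62972 − (-4.07064)) = 3.27979 − (-0.08734)/(3.44092) = 3.30517

3.305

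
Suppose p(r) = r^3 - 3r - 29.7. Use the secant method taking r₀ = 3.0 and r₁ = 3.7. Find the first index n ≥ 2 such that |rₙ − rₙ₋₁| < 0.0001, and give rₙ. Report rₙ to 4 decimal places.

p(3.0) = -11.700000, p(3.7) = 9.853000
r₂ = 3.700000 − 9.853000·(0.700000)/(21.553000) = 3.379994;  |Δ| = 0.320006
p(3.379994) = -1.225731
r₃ = 3.379994 − (-1.225731)·(-0.320006)/(-11.078731) = 3.415398;  |Δ| = 0.035405
p(3.415398) = -0.105755
r₄ = 3.415398 − (-0.105755)·(0.035405)/(1.119976) = 3.418742;  |Δ| = 0.003343
p(3.418742) = 0.001323
r₅ = 3.418742 − 0.001323·(0.003343)/(0.107078) = 3.418700;  |Δ| = 0.000041
|r₅ − r₄| = 0.000041 < 0.0001

n = 5, rₙ = 3.4187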